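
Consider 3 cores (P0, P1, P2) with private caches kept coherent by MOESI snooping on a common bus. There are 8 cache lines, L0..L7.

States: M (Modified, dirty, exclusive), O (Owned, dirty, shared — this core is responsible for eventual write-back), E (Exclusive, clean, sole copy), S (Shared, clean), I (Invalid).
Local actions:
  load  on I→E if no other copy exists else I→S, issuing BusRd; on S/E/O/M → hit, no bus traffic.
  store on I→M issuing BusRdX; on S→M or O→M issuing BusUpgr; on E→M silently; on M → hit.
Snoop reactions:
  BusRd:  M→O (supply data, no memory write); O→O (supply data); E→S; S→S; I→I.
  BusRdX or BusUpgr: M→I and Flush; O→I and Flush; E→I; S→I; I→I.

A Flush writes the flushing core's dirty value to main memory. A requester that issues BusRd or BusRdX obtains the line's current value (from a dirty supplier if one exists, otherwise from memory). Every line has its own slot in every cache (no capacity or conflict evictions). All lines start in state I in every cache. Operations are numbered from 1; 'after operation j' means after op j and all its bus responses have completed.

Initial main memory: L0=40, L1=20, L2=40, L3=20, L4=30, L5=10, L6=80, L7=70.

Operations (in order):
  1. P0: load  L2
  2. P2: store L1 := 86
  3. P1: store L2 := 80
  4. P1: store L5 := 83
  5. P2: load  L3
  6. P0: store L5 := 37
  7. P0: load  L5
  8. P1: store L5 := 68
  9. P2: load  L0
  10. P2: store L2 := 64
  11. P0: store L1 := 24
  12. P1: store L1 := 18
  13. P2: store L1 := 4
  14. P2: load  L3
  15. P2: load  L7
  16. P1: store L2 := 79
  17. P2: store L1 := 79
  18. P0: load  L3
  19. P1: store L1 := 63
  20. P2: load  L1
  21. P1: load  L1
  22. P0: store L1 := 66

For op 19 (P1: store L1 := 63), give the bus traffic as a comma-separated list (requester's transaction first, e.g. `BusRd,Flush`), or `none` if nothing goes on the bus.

bus = BusRdX,Flush

  op1 P0: load  L2 → E/I/I on L2; bus BusRd; mem=40
  op2 P2: store L1 := 86 → I/I/M on L1; bus BusRdX; mem=20
  op3 P1: store L2 := 80 → I/M/I on L2; bus BusRdX; mem=40
  op4 P1: store L5 := 83 → I/M/I on L5; bus BusRdX; mem=10
  op5 P2: load  L3 → I/I/E on L3; bus BusRd; mem=20
  op6 P0: store L5 := 37 → M/I/I on L5; bus BusRdX Flush; mem=83
  op7 P0: load  L5 → M/I/I on L5; bus (none); mem=83
  op8 P1: store L5 := 68 → I/M/I on L5; bus BusRdX Flush; mem=37
  op9 P2: load  L0 → I/I/E on L0; bus BusRd; mem=40
  op10 P2: store L2 := 64 → I/I/M on L2; bus BusRdX Flush; mem=80
  op11 P0: store L1 := 24 → M/I/I on L1; bus BusRdX Flush; mem=86
  op12 P1: store L1 := 18 → I/M/I on L1; bus BusRdX Flush; mem=24
  op13 P2: store L1 := 4 → I/I/M on L1; bus BusRdX Flush; mem=18
  op14 P2: load  L3 → I/I/E on L3; bus (none); mem=20
  op15 P2: load  L7 → I/I/E on L7; bus BusRd; mem=70
  op16 P1: store L2 := 79 → I/M/I on L2; bus BusRdX Flush; mem=64
  op17 P2: store L1 := 79 → I/I/M on L1; bus (none); mem=18
  op18 P0: load  L3 → S/I/S on L3; bus BusRd; mem=20
  op19 P1: store L1 := 63 → I/M/I on L1; bus BusRdX Flush; mem=79
  op20 P2: load  L1 → I/O/S on L1; bus BusRd; mem=79
  op21 P1: load  L1 → I/O/S on L1; bus (none); mem=79
  op22 P0: store L1 := 66 → M/I/I on L1; bus BusRdX Flush; mem=63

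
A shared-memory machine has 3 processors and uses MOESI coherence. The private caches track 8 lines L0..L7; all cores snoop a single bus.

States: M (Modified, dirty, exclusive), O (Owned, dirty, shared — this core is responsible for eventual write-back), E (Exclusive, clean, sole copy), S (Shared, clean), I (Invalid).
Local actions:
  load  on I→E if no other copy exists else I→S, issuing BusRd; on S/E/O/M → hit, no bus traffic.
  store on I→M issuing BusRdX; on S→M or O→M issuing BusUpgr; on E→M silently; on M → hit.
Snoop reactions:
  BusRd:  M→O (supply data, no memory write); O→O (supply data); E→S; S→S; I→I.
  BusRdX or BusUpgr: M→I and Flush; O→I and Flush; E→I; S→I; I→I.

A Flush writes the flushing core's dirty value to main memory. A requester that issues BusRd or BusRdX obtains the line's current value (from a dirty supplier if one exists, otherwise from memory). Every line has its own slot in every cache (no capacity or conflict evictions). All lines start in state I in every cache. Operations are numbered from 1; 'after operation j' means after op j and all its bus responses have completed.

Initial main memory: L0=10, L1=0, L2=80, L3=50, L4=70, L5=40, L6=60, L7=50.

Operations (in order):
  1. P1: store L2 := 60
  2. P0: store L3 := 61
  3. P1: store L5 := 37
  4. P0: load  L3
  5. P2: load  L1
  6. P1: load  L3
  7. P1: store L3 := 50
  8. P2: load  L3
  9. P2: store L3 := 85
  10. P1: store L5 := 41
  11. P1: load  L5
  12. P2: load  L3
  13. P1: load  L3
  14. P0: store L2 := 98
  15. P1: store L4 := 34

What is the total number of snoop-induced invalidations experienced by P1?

invalidations = 2

  op1 P1: store L2 := 60 → I/M/I on L2; bus BusRdX; mem=80
  op2 P0: store L3 := 61 → M/I/I on L3; bus BusRdX; mem=50
  op3 P1: store L5 := 37 → I/M/I on L5; bus BusRdX; mem=40
  op4 P0: load  L3 → M/I/I on L3; bus (none); mem=50
  op5 P2: load  L1 → I/I/E on L1; bus BusRd; mem=0
  op6 P1: load  L3 → O/S/I on L3; bus BusRd; mem=50
  op7 P1: store L3 := 50 → I/M/I on L3; bus BusUpgr Flush; mem=61
  op8 P2: load  L3 → I/O/S on L3; bus BusRd; mem=61
  op9 P2: store L3 := 85 → I/I/M on L3; bus BusUpgr Flush; mem=50
  op10 P1: store L5 := 41 → I/M/I on L5; bus (none); mem=40
  op11 P1: load  L5 → I/M/I on L5; bus (none); mem=40
  op12 P2: load  L3 → I/I/M on L3; bus (none); mem=50
  op13 P1: load  L3 → I/S/O on L3; bus BusRd; mem=50
  op14 P0: store L2 := 98 → M/I/I on L2; bus BusRdX Flush; mem=60
  op15 P1: store L4 := 34 → I/M/I on L4; bus BusRdX; mem=70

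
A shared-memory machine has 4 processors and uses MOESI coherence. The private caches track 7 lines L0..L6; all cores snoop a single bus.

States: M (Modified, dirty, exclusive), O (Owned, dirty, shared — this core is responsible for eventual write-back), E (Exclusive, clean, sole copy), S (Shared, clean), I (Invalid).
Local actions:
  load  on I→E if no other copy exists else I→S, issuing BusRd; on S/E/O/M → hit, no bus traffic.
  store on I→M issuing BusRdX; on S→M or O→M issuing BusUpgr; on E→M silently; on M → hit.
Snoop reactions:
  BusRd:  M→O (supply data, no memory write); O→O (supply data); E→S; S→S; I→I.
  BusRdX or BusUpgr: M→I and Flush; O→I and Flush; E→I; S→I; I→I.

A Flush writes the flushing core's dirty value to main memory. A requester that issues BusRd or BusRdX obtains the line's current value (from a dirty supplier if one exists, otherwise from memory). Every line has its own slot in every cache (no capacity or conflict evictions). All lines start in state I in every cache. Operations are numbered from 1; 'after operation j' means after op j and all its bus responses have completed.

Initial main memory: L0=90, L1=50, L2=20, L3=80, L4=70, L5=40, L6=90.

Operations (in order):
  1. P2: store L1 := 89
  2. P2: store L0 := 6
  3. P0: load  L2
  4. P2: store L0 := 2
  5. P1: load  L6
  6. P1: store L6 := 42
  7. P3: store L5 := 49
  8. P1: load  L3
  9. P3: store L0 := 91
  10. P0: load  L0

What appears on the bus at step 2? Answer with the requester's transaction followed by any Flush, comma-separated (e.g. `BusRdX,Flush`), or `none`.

bus = BusRdX

  op1 P2: store L1 := 89 → I/I/M/I on L1; bus BusRdX; mem=50
  op2 P2: store L0 := 6 → I/I/M/I on L0; bus BusRdX; mem=90
  op3 P0: load  L2 → E/I/I/I on L2; bus BusRd; mem=20
  op4 P2: store L0 := 2 → I/I/M/I on L0; bus (none); mem=90
  op5 P1: load  L6 → I/E/I/I on L6; bus BusRd; mem=90
  op6 P1: store L6 := 42 → I/M/I/I on L6; bus (none); mem=90
  op7 P3: store L5 := 49 → I/I/I/M on L5; bus BusRdX; mem=40
  op8 P1: load  L3 → I/E/I/I on L3; bus BusRd; mem=80
  op9 P3: store L0 := 91 → I/I/I/M on L0; bus BusRdX Flush; mem=2
  op10 P0: load  L0 → S/I/I/O on L0; bus BusRd; mem=2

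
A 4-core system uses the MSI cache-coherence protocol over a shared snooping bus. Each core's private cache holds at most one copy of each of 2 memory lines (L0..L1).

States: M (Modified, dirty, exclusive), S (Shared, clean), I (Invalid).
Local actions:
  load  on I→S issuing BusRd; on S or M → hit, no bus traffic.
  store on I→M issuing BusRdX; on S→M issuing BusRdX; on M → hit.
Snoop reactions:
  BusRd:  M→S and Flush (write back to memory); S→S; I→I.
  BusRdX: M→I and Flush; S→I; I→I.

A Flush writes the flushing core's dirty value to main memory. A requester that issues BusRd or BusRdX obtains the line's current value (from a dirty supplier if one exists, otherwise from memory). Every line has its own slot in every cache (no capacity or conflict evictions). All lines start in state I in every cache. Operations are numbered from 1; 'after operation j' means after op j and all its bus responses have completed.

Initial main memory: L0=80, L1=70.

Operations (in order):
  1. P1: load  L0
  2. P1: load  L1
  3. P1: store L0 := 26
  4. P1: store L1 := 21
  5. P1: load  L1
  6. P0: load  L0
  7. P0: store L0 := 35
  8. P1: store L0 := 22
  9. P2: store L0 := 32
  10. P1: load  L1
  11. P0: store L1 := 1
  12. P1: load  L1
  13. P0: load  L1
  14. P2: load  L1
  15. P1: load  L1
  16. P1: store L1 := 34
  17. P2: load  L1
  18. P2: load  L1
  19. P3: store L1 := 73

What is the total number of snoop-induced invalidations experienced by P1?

invalidations = 4

[1] P1: load  L0 | P0:I, P1:S(80), P2:I, P3:I | bus: BusRd
[2] P1: load  L1 | P0:I, P1:S(70), P2:I, P3:I | bus: BusRd
[3] P1: store L0 := 26 | P0:I, P1:M(26), P2:I, P3:I | bus: BusRdX
[4] P1: store L1 := 21 | P0:I, P1:M(21), P2:I, P3:I | bus: BusRdX
[5] P1: load  L1 | P0:I, P1:M(21), P2:I, P3:I | bus: none
[6] P0: load  L0 | P0:S(26), P1:S(26), P2:I, P3:I | bus: BusRd,Flush
[7] P0: store L0 := 35 | P0:M(35), P1:I, P2:I, P3:I | bus: BusRdX
[8] P1: store L0 := 22 | P0:I, P1:M(22), P2:I, P3:I | bus: BusRdX,Flush
[9] P2: store L0 := 32 | P0:I, P1:I, P2:M(32), P3:I | bus: BusRdX,Flush
[10] P1: load  L1 | P0:I, P1:M(21), P2:I, P3:I | bus: none
[11] P0: store L1 := 1 | P0:M(1), P1:I, P2:I, P3:I | bus: BusRdX,Flush
[12] P1: load  L1 | P0:S(1), P1:S(1), P2:I, P3:I | bus: BusRd,Flush
[13] P0: load  L1 | P0:S(1), P1:S(1), P2:I, P3:I | bus: none
[14] P2: load  L1 | P0:S(1), P1:S(1), P2:S(1), P3:I | bus: BusRd
[15] P1: load  L1 | P0:S(1), P1:S(1), P2:S(1), P3:I | bus: none
[16] P1: store L1 := 34 | P0:I, P1:M(34), P2:I, P3:I | bus: BusRdX
[17] P2: load  L1 | P0:I, P1:S(34), P2:S(34), P3:I | bus: BusRd,Flush
[18] P2: load  L1 | P0:I, P1:S(34), P2:S(34), P3:I | bus: none
[19] P3: store L1 := 73 | P0:I, P1:I, P2:I, P3:M(73) | bus: BusRdX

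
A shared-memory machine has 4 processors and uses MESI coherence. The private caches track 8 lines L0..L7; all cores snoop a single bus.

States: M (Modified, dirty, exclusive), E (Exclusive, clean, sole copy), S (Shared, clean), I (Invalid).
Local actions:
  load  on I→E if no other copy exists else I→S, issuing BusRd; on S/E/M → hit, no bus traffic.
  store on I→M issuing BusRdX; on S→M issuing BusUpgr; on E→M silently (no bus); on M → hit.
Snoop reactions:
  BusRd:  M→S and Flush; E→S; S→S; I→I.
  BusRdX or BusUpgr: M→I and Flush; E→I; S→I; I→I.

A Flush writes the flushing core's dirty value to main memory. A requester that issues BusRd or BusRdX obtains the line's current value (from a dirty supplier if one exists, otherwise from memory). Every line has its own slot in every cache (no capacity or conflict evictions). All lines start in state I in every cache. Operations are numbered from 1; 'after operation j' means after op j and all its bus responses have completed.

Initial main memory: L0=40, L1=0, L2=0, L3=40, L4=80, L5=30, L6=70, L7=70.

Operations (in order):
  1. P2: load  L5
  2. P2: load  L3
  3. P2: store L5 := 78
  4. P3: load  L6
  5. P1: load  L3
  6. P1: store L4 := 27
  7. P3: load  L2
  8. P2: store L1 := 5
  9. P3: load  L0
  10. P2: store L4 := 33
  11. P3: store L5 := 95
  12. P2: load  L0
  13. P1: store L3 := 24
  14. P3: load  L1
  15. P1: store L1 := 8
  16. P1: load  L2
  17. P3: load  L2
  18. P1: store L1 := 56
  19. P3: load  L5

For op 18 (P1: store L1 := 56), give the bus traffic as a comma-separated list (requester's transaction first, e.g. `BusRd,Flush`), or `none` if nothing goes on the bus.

1. P2: load  L5  bus=[BusRd]  L5: P0=I P1=I P2=E P3=I  mem[L5]=30
2. P2: load  L3  bus=[BusRd]  L3: P0=I P1=I P2=E P3=I  mem[L3]=40
3. P2: store L5 := 78  bus=[-]  L5: P0=I P1=I P2=M P3=I  mem[L5]=30
4. P3: load  L6  bus=[BusRd]  L6: P0=I P1=I P2=I P3=E  mem[L6]=70
5. P1: load  L3  bus=[BusRd]  L3: P0=I P1=S P2=S P3=I  mem[L3]=40
6. P1: store L4 := 27  bus=[BusRdX]  L4: P0=I P1=M P2=I P3=I  mem[L4]=80
7. P3: load  L2  bus=[BusRd]  L2: P0=I P1=I P2=I P3=E  mem[L2]=0
8. P2: store L1 := 5  bus=[BusRdX]  L1: P0=I P1=I P2=M P3=I  mem[L1]=0
9. P3: load  L0  bus=[BusRd]  L0: P0=I P1=I P2=I P3=E  mem[L0]=40
10. P2: store L4 := 33  bus=[BusRdX,Flush]  L4: P0=I P1=I P2=M P3=I  mem[L4]=27
11. P3: store L5 := 95  bus=[BusRdX,Flush]  L5: P0=I P1=I P2=I P3=M  mem[L5]=78
12. P2: load  L0  bus=[BusRd]  L0: P0=I P1=I P2=S P3=S  mem[L0]=40
13. P1: store L3 := 24  bus=[BusUpgr]  L3: P0=I P1=M P2=I P3=I  mem[L3]=40
14. P3: load  L1  bus=[BusRd,Flush]  L1: P0=I P1=I P2=S P3=S  mem[L1]=5
15. P1: store L1 := 8  bus=[BusRdX]  L1: P0=I P1=M P2=I P3=I  mem[L1]=5
16. P1: load  L2  bus=[BusRd]  L2: P0=I P1=S P2=I P3=S  mem[L2]=0
17. P3: load  L2  bus=[-]  L2: P0=I P1=S P2=I P3=S  mem[L2]=0
18. P1: store L1 := 56  bus=[-]  L1: P0=I P1=M P2=I P3=I  mem[L1]=5
19. P3: load  L5  bus=[-]  L5: P0=I P1=I P2=I P3=M  mem[L5]=78

bus = none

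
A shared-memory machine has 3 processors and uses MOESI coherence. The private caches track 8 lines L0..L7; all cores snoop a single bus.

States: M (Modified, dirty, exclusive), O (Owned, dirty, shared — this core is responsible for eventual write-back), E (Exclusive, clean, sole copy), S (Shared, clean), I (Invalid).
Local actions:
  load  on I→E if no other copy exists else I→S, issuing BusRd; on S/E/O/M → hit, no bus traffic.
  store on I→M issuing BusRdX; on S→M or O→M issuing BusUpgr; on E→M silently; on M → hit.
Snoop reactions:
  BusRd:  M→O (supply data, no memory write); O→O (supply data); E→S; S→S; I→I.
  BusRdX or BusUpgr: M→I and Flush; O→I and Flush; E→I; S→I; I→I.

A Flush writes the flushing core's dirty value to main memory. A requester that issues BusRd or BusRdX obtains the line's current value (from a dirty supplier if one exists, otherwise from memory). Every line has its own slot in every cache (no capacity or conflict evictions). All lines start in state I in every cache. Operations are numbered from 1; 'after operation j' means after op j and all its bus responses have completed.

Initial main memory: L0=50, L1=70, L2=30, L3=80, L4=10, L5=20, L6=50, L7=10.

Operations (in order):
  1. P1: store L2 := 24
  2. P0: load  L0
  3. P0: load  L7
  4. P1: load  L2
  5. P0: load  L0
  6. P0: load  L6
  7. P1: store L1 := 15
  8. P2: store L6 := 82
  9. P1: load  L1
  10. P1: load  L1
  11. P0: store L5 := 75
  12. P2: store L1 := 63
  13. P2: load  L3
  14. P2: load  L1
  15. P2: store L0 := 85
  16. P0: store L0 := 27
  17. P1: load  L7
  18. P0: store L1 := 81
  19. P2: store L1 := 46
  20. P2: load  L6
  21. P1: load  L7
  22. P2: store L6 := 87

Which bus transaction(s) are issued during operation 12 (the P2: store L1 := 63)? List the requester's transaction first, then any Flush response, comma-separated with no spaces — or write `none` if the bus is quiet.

[1] P1: store L2 := 24 | P0:I, P1:M(24), P2:I | bus: BusRdX
[2] P0: load  L0 | P0:E(50), P1:I, P2:I | bus: BusRd
[3] P0: load  L7 | P0:E(10), P1:I, P2:I | bus: BusRd
[4] P1: load  L2 | P0:I, P1:M(24), P2:I | bus: none
[5] P0: load  L0 | P0:E(50), P1:I, P2:I | bus: none
[6] P0: load  L6 | P0:E(50), P1:I, P2:I | bus: BusRd
[7] P1: store L1 := 15 | P0:I, P1:M(15), P2:I | bus: BusRdX
[8] P2: store L6 := 82 | P0:I, P1:I, P2:M(82) | bus: BusRdX
[9] P1: load  L1 | P0:I, P1:M(15), P2:I | bus: none
[10] P1: load  L1 | P0:I, P1:M(15), P2:I | bus: none
[11] P0: store L5 := 75 | P0:M(75), P1:I, P2:I | bus: BusRdX
[12] P2: store L1 := 63 | P0:I, P1:I, P2:M(63) | bus: BusRdX,Flush
[13] P2: load  L3 | P0:I, P1:I, P2:E(80) | bus: BusRd
[14] P2: load  L1 | P0:I, P1:I, P2:M(63) | bus: none
[15] P2: store L0 := 85 | P0:I, P1:I, P2:M(85) | bus: BusRdX
[16] P0: store L0 := 27 | P0:M(27), P1:I, P2:I | bus: BusRdX,Flush
[17] P1: load  L7 | P0:S(10), P1:S(10), P2:I | bus: BusRd
[18] P0: store L1 := 81 | P0:M(81), P1:I, P2:I | bus: BusRdX,Flush
[19] P2: store L1 := 46 | P0:I, P1:I, P2:M(46) | bus: BusRdX,Flush
[20] P2: load  L6 | P0:I, P1:I, P2:M(82) | bus: none
[21] P1: load  L7 | P0:S(10), P1:S(10), P2:I | bus: none
[22] P2: store L6 := 87 | P0:I, P1:I, P2:M(87) | bus: none

bus = BusRdX,Flush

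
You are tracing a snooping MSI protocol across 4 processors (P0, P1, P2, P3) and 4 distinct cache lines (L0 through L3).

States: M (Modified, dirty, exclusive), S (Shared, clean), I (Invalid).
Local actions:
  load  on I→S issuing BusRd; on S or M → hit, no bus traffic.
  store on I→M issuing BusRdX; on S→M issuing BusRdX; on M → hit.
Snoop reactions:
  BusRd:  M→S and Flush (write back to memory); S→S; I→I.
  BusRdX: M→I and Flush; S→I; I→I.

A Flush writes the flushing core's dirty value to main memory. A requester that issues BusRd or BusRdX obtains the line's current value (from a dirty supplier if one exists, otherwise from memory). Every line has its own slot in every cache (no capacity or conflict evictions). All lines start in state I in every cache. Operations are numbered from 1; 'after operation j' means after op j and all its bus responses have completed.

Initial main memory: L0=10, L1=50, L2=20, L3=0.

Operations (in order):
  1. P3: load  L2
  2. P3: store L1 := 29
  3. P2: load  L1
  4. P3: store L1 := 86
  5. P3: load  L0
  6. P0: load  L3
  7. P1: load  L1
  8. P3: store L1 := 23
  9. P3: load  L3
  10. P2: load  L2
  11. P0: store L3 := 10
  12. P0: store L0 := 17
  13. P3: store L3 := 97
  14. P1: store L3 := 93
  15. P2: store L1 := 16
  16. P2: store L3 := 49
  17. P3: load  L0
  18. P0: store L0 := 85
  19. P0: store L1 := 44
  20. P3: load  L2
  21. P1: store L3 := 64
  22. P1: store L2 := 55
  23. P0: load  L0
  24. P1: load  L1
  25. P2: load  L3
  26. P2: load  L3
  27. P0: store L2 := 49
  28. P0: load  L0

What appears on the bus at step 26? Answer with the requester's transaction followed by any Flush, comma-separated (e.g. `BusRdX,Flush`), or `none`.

bus = none

step 1: P3: load  L2  ⟶  IIIS  (L2)  txn=BusRd  M[L2]=20
step 2: P3: store L1 := 29  ⟶  IIIM  (L1)  txn=BusRdX  M[L1]=50
step 3: P2: load  L1  ⟶  IISS  (L1)  txn=BusRd+Flush  M[L1]=29
step 4: P3: store L1 := 86  ⟶  IIIM  (L1)  txn=BusRdX  M[L1]=29
step 5: P3: load  L0  ⟶  IIIS  (L0)  txn=BusRd  M[L0]=10
step 6: P0: load  L3  ⟶  SIII  (L3)  txn=BusRd  M[L3]=0
step 7: P1: load  L1  ⟶  ISIS  (L1)  txn=BusRd+Flush  M[L1]=86
step 8: P3: store L1 := 23  ⟶  IIIM  (L1)  txn=BusRdX  M[L1]=86
step 9: P3: load  L3  ⟶  SIIS  (L3)  txn=BusRd  M[L3]=0
step 10: P2: load  L2  ⟶  IISS  (L2)  txn=BusRd  M[L2]=20
step 11: P0: store L3 := 10  ⟶  MIII  (L3)  txn=BusRdX  M[L3]=0
step 12: P0: store L0 := 17  ⟶  MIII  (L0)  txn=BusRdX  M[L0]=10
step 13: P3: store L3 := 97  ⟶  IIIM  (L3)  txn=BusRdX+Flush  M[L3]=10
step 14: P1: store L3 := 93  ⟶  IMII  (L3)  txn=BusRdX+Flush  M[L3]=97
step 15: P2: store L1 := 16  ⟶  IIMI  (L1)  txn=BusRdX+Flush  M[L1]=23
step 16: P2: store L3 := 49  ⟶  IIMI  (L3)  txn=BusRdX+Flush  M[L3]=93
step 17: P3: load  L0  ⟶  SIIS  (L0)  txn=BusRd+Flush  M[L0]=17
step 18: P0: store L0 := 85  ⟶  MIII  (L0)  txn=BusRdX  M[L0]=17
step 19: P0: store L1 := 44  ⟶  MIII  (L1)  txn=BusRdX+Flush  M[L1]=16
step 20: P3: load  L2  ⟶  IISS  (L2)  txn=∅  M[L2]=20
step 21: P1: store L3 := 64  ⟶  IMII  (L3)  txn=BusRdX+Flush  M[L3]=49
step 22: P1: store L2 := 55  ⟶  IMII  (L2)  txn=BusRdX  M[L2]=20
step 23: P0: load  L0  ⟶  MIII  (L0)  txn=∅  M[L0]=17
step 24: P1: load  L1  ⟶  SSII  (L1)  txn=BusRd+Flush  M[L1]=44
step 25: P2: load  L3  ⟶  ISSI  (L3)  txn=BusRd+Flush  M[L3]=64
step 26: P2: load  L3  ⟶  ISSI  (L3)  txn=∅  M[L3]=64
step 27: P0: store L2 := 49  ⟶  MIII  (L2)  txn=BusRdX+Flush  M[L2]=55
step 28: P0: load  L0  ⟶  MIII  (L0)  txn=∅  M[L0]=17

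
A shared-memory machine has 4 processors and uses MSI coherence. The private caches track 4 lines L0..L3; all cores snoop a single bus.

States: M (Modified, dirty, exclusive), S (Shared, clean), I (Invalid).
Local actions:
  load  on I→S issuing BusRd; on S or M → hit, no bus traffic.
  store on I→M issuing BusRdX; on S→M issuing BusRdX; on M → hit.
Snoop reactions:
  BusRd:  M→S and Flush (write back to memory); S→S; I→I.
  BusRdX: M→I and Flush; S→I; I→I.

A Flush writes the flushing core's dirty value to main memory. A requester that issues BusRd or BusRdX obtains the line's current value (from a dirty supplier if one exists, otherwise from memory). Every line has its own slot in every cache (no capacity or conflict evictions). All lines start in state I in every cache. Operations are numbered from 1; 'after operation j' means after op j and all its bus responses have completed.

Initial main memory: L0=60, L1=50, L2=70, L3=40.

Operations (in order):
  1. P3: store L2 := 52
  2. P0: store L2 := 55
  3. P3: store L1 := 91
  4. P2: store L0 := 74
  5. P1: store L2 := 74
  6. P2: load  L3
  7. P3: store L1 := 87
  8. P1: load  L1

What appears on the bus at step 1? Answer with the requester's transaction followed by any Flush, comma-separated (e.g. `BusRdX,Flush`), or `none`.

1. P3: store L2 := 52  bus=[BusRdX]  L2: P0=I P1=I P2=I P3=M  mem[L2]=70
2. P0: store L2 := 55  bus=[BusRdX,Flush]  L2: P0=M P1=I P2=I P3=I  mem[L2]=52
3. P3: store L1 := 91  bus=[BusRdX]  L1: P0=I P1=I P2=I P3=M  mem[L1]=50
4. P2: store L0 := 74  bus=[BusRdX]  L0: P0=I P1=I P2=M P3=I  mem[L0]=60
5. P1: store L2 := 74  bus=[BusRdX,Flush]  L2: P0=I P1=M P2=I P3=I  mem[L2]=55
6. P2: load  L3  bus=[BusRd]  L3: P0=I P1=I P2=S P3=I  mem[L3]=40
7. P3: store L1 := 87  bus=[-]  L1: P0=I P1=I P2=I P3=M  mem[L1]=50
8. P1: load  L1  bus=[BusRd,Flush]  L1: P0=I P1=S P2=I P3=S  mem[L1]=87

bus = BusRdX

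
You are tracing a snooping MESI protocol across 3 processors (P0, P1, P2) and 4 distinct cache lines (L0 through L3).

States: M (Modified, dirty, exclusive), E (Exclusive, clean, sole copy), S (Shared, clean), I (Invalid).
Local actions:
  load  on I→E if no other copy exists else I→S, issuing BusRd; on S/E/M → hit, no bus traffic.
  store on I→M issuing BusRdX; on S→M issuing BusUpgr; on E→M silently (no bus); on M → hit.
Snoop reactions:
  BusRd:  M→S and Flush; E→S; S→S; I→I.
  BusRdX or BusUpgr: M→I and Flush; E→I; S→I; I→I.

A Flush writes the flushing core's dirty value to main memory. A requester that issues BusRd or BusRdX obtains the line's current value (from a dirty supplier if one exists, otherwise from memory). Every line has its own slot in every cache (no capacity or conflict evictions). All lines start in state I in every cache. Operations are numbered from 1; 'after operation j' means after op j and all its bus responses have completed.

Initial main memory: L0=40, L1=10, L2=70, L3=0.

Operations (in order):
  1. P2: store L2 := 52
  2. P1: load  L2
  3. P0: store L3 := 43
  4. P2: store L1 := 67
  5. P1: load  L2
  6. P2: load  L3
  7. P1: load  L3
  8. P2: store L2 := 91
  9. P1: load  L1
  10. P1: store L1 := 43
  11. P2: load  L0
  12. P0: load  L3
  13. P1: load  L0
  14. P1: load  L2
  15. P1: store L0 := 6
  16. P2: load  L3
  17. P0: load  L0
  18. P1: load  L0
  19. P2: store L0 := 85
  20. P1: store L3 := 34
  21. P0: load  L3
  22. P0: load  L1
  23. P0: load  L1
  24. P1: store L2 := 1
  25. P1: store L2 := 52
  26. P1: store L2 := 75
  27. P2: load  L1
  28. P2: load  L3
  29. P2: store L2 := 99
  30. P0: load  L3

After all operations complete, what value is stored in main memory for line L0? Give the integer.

  op1 P2: store L2 := 52 → I/I/M on L2; bus BusRdX; mem=70
  op2 P1: load  L2 → I/S/S on L2; bus BusRd Flush; mem=52
  op3 P0: store L3 := 43 → M/I/I on L3; bus BusRdX; mem=0
  op4 P2: store L1 := 67 → I/I/M on L1; bus BusRdX; mem=10
  op5 P1: load  L2 → I/S/S on L2; bus (none); mem=52
  op6 P2: load  L3 → S/I/S on L3; bus BusRd Flush; mem=43
  op7 P1: load  L3 → S/S/S on L3; bus BusRd; mem=43
  op8 P2: store L2 := 91 → I/I/M on L2; bus BusUpgr; mem=52
  op9 P1: load  L1 → I/S/S on L1; bus BusRd Flush; mem=67
  op10 P1: store L1 := 43 → I/M/I on L1; bus BusUpgr; mem=67
  op11 P2: load  L0 → I/I/E on L0; bus BusRd; mem=40
  op12 P0: load  L3 → S/S/S on L3; bus (none); mem=43
  op13 P1: load  L0 → I/S/S on L0; bus BusRd; mem=40
  op14 P1: load  L2 → I/S/S on L2; bus BusRd Flush; mem=91
  op15 P1: store L0 := 6 → I/M/I on L0; bus BusUpgr; mem=40
  op16 P2: load  L3 → S/S/S on L3; bus (none); mem=43
  op17 P0: load  L0 → S/S/I on L0; bus BusRd Flush; mem=6
  op18 P1: load  L0 → S/S/I on L0; bus (none); mem=6
  op19 P2: store L0 := 85 → I/I/M on L0; bus BusRdX; mem=6
  op20 P1: store L3 := 34 → I/M/I on L3; bus BusUpgr; mem=43
  op21 P0: load  L3 → S/S/I on L3; bus BusRd Flush; mem=34
  op22 P0: load  L1 → S/S/I on L1; bus BusRd Flush; mem=43
  op23 P0: load  L1 → S/S/I on L1; bus (none); mem=43
  op24 P1: store L2 := 1 → I/M/I on L2; bus BusUpgr; mem=91
  op25 P1: store L2 := 52 → I/M/I on L2; bus (none); mem=91
  op26 P1: store L2 := 75 → I/M/I on L2; bus (none); mem=91
  op27 P2: load  L1 → S/S/S on L1; bus BusRd; mem=43
  op28 P2: load  L3 → S/S/S on L3; bus BusRd; mem=34
  op29 P2: store L2 := 99 → I/I/M on L2; bus BusRdX Flush; mem=75
  op30 P0: load  L3 → S/S/S on L3; bus (none); mem=34

memory[L0] = 6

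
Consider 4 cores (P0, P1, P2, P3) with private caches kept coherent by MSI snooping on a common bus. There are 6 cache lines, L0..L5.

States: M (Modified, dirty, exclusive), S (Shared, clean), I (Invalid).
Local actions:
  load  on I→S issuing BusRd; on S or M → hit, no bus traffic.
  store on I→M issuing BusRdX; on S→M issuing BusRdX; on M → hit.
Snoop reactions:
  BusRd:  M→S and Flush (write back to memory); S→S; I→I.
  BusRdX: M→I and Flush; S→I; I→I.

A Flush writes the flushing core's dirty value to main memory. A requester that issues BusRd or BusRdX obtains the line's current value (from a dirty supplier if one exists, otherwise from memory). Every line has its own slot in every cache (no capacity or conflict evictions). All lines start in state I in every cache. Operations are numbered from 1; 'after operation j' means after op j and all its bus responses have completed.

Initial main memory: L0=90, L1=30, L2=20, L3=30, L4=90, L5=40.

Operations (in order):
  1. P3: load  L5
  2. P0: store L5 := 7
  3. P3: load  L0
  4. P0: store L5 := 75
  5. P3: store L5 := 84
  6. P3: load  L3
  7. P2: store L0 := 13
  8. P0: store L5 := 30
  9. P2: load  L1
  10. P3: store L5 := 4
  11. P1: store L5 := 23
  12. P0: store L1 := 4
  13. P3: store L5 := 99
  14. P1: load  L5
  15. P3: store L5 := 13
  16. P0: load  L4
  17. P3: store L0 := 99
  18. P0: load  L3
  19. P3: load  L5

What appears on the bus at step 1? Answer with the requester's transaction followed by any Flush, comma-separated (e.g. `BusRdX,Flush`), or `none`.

step 1: P3: load  L5  ⟶  IIIS  (L5)  txn=BusRd  M[L5]=40
step 2: P0: store L5 := 7  ⟶  MIII  (L5)  txn=BusRdX  M[L5]=40
step 3: P3: load  L0  ⟶  IIIS  (L0)  txn=BusRd  M[L0]=90
step 4: P0: store L5 := 75  ⟶  MIII  (L5)  txn=∅  M[L5]=40
step 5: P3: store L5 := 84  ⟶  IIIM  (L5)  txn=BusRdX+Flush  M[L5]=75
step 6: P3: load  L3  ⟶  IIIS  (L3)  txn=BusRd  M[L3]=30
step 7: P2: store L0 := 13  ⟶  IIMI  (L0)  txn=BusRdX  M[L0]=90
step 8: P0: store L5 := 30  ⟶  MIII  (L5)  txn=BusRdX+Flush  M[L5]=84
step 9: P2: load  L1  ⟶  IISI  (L1)  txn=BusRd  M[L1]=30
step 10: P3: store L5 := 4  ⟶  IIIM  (L5)  txn=BusRdX+Flush  M[L5]=30
step 11: P1: store L5 := 23  ⟶  IMII  (L5)  txn=BusRdX+Flush  M[L5]=4
step 12: P0: store L1 := 4  ⟶  MIII  (L1)  txn=BusRdX  M[L1]=30
step 13: P3: store L5 := 99  ⟶  IIIM  (L5)  txn=BusRdX+Flush  M[L5]=23
step 14: P1: load  L5  ⟶  ISIS  (L5)  txn=BusRd+Flush  M[L5]=99
step 15: P3: store L5 := 13  ⟶  IIIM  (L5)  txn=BusRdX  M[L5]=99
step 16: P0: load  L4  ⟶  SIII  (L4)  txn=BusRd  M[L4]=90
step 17: P3: store L0 := 99  ⟶  IIIM  (L0)  txn=BusRdX+Flush  M[L0]=13
step 18: P0: load  L3  ⟶  SIIS  (L3)  txn=BusRd  M[L3]=30
step 19: P3: load  L5  ⟶  IIIM  (L5)  txn=∅  M[L5]=99

bus = BusRd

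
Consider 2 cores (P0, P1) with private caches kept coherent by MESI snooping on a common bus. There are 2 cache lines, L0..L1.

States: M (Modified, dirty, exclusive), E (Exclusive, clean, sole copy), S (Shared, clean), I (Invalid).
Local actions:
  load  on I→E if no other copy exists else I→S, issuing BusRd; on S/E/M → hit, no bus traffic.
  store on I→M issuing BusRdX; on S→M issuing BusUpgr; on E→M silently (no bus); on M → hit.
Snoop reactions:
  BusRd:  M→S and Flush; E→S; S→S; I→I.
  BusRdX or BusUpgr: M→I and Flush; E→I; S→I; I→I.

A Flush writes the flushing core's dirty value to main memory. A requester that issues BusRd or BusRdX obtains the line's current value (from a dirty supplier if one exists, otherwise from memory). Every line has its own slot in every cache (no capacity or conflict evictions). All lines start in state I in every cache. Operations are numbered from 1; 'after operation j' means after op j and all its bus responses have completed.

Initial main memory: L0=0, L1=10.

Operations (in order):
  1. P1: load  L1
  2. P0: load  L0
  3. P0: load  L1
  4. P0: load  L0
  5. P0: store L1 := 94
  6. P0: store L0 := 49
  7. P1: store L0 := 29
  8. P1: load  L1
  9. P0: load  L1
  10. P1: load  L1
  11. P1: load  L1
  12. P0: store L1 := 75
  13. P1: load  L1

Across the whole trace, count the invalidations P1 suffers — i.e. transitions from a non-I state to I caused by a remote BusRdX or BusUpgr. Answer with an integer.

invalidations = 2

[1] P1: load  L1 | P0:I, P1:E(10) | bus: BusRd
[2] P0: load  L0 | P0:E(0), P1:I | bus: BusRd
[3] P0: load  L1 | P0:S(10), P1:S(10) | bus: BusRd
[4] P0: load  L0 | P0:E(0), P1:I | bus: none
[5] P0: store L1 := 94 | P0:M(94), P1:I | bus: BusUpgr
[6] P0: store L0 := 49 | P0:M(49), P1:I | bus: none
[7] P1: store L0 := 29 | P0:I, P1:M(29) | bus: BusRdX,Flush
[8] P1: load  L1 | P0:S(94), P1:S(94) | bus: BusRd,Flush
[9] P0: load  L1 | P0:S(94), P1:S(94) | bus: none
[10] P1: load  L1 | P0:S(94), P1:S(94) | bus: none
[11] P1: load  L1 | P0:S(94), P1:S(94) | bus: none
[12] P0: store L1 := 75 | P0:M(75), P1:I | bus: BusUpgr
[13] P1: load  L1 | P0:S(75), P1:S(75) | bus: BusRd,Flush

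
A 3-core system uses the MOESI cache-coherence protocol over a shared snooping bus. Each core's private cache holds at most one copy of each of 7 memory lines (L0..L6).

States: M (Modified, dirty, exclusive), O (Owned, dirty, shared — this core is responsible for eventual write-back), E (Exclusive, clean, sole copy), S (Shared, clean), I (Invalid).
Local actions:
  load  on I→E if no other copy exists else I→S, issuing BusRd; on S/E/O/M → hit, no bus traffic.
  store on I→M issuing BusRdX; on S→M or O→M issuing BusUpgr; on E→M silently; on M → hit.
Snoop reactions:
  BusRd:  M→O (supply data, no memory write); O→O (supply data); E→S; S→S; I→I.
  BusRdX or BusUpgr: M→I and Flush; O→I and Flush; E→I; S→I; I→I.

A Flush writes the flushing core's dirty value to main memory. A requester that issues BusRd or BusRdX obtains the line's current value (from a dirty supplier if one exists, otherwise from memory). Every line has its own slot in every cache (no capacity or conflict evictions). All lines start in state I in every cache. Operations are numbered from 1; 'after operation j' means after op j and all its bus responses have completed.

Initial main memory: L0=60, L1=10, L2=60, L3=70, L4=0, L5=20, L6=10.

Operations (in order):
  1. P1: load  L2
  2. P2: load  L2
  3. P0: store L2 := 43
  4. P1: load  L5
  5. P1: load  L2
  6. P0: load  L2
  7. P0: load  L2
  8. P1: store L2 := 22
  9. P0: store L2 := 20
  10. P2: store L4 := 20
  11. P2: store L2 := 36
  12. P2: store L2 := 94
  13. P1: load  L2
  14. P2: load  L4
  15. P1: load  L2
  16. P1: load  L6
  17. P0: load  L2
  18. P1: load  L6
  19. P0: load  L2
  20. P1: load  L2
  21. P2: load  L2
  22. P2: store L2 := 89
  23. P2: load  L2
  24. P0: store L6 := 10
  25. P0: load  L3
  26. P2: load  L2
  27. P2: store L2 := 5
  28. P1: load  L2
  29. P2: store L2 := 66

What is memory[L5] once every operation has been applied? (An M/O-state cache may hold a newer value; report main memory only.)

memory[L5] = 20

1. P1: load  L2  bus=[BusRd]  L2: P0=I P1=E P2=I  mem[L2]=60
2. P2: load  L2  bus=[BusRd]  L2: P0=I P1=S P2=S  mem[L2]=60
3. P0: store L2 := 43  bus=[BusRdX]  L2: P0=M P1=I P2=I  mem[L2]=60
4. P1: load  L5  bus=[BusRd]  L5: P0=I P1=E P2=I  mem[L5]=20
5. P1: load  L2  bus=[BusRd]  L2: P0=O P1=S P2=I  mem[L2]=60
6. P0: load  L2  bus=[-]  L2: P0=O P1=S P2=I  mem[L2]=60
7. P0: load  L2  bus=[-]  L2: P0=O P1=S P2=I  mem[L2]=60
8. P1: store L2 := 22  bus=[BusUpgr,Flush]  L2: P0=I P1=M P2=I  mem[L2]=43
9. P0: store L2 := 20  bus=[BusRdX,Flush]  L2: P0=M P1=I P2=I  mem[L2]=22
10. P2: store L4 := 20  bus=[BusRdX]  L4: P0=I P1=I P2=M  mem[L4]=0
11. P2: store L2 := 36  bus=[BusRdX,Flush]  L2: P0=I P1=I P2=M  mem[L2]=20
12. P2: store L2 := 94  bus=[-]  L2: P0=I P1=I P2=M  mem[L2]=20
13. P1: load  L2  bus=[BusRd]  L2: P0=I P1=S P2=O  mem[L2]=20
14. P2: load  L4  bus=[-]  L4: P0=I P1=I P2=M  mem[L4]=0
15. P1: load  L2  bus=[-]  L2: P0=I P1=S P2=O  mem[L2]=20
16. P1: load  L6  bus=[BusRd]  L6: P0=I P1=E P2=I  mem[L6]=10
17. P0: load  L2  bus=[BusRd]  L2: P0=S P1=S P2=O  mem[L2]=20
18. P1: load  L6  bus=[-]  L6: P0=I P1=E P2=I  mem[L6]=10
19. P0: load  L2  bus=[-]  L2: P0=S P1=S P2=O  mem[L2]=20
20. P1: load  L2  bus=[-]  L2: P0=S P1=S P2=O  mem[L2]=20
21. P2: load  L2  bus=[-]  L2: P0=S P1=S P2=O  mem[L2]=20
22. P2: store L2 := 89  bus=[BusUpgr]  L2: P0=I P1=I P2=M  mem[L2]=20
23. P2: load  L2  bus=[-]  L2: P0=I P1=I P2=M  mem[L2]=20
24. P0: store L6 := 10  bus=[BusRdX]  L6: P0=M P1=I P2=I  mem[L6]=10
25. P0: load  L3  bus=[BusRd]  L3: P0=E P1=I P2=I  mem[L3]=70
26. P2: load  L2  bus=[-]  L2: P0=I P1=I P2=M  mem[L2]=20
27. P2: store L2 := 5  bus=[-]  L2: P0=I P1=I P2=M  mem[L2]=20
28. P1: load  L2  bus=[BusRd]  L2: P0=I P1=S P2=O  mem[L2]=20
29. P2: store L2 := 66  bus=[BusUpgr]  L2: P0=I P1=I P2=M  mem[L2]=20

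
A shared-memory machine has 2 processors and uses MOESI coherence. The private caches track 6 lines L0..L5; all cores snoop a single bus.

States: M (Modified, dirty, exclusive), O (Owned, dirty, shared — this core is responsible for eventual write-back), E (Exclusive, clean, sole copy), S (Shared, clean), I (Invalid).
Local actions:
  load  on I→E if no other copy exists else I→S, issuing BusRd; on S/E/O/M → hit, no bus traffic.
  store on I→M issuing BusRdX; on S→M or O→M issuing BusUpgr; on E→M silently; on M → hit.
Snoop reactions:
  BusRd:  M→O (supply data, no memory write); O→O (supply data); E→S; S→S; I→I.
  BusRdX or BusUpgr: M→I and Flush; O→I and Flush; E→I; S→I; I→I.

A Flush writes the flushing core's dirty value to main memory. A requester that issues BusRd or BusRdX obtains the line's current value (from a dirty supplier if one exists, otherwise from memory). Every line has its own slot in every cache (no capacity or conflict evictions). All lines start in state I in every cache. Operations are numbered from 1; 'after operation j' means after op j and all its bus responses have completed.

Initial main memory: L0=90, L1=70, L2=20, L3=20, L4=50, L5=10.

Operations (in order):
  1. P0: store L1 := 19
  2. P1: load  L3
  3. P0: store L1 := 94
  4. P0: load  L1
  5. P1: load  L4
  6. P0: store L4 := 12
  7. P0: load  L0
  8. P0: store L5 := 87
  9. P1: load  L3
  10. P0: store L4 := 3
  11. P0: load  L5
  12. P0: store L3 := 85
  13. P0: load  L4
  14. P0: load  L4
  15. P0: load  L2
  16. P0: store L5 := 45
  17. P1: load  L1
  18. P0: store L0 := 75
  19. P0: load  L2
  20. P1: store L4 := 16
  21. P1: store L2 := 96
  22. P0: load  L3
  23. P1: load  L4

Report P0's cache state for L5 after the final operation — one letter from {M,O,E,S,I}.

state = M

[1] P0: store L1 := 19 | P0:M(19), P1:I | bus: BusRdX
[2] P1: load  L3 | P0:I, P1:E(20) | bus: BusRd
[3] P0: store L1 := 94 | P0:M(94), P1:I | bus: none
[4] P0: load  L1 | P0:M(94), P1:I | bus: none
[5] P1: load  L4 | P0:I, P1:E(50) | bus: BusRd
[6] P0: store L4 := 12 | P0:M(12), P1:I | bus: BusRdX
[7] P0: load  L0 | P0:E(90), P1:I | bus: BusRd
[8] P0: store L5 := 87 | P0:M(87), P1:I | bus: BusRdX
[9] P1: load  L3 | P0:I, P1:E(20) | bus: none
[10] P0: store L4 := 3 | P0:M(3), P1:I | bus: none
[11] P0: load  L5 | P0:M(87), P1:I | bus: none
[12] P0: store L3 := 85 | P0:M(85), P1:I | bus: BusRdX
[13] P0: load  L4 | P0:M(3), P1:I | bus: none
[14] P0: load  L4 | P0:M(3), P1:I | bus: none
[15] P0: load  L2 | P0:E(20), P1:I | bus: BusRd
[16] P0: store L5 := 45 | P0:M(45), P1:I | bus: none
[17] P1: load  L1 | P0:O(94), P1:S(94) | bus: BusRd
[18] P0: store L0 := 75 | P0:M(75), P1:I | bus: none
[19] P0: load  L2 | P0:E(20), P1:I | bus: none
[20] P1: store L4 := 16 | P0:I, P1:M(16) | bus: BusRdX,Flush
[21] P1: store L2 := 96 | P0:I, P1:M(96) | bus: BusRdX
[22] P0: load  L3 | P0:M(85), P1:I | bus: none
[23] P1: load  L4 | P0:I, P1:M(16) | bus: none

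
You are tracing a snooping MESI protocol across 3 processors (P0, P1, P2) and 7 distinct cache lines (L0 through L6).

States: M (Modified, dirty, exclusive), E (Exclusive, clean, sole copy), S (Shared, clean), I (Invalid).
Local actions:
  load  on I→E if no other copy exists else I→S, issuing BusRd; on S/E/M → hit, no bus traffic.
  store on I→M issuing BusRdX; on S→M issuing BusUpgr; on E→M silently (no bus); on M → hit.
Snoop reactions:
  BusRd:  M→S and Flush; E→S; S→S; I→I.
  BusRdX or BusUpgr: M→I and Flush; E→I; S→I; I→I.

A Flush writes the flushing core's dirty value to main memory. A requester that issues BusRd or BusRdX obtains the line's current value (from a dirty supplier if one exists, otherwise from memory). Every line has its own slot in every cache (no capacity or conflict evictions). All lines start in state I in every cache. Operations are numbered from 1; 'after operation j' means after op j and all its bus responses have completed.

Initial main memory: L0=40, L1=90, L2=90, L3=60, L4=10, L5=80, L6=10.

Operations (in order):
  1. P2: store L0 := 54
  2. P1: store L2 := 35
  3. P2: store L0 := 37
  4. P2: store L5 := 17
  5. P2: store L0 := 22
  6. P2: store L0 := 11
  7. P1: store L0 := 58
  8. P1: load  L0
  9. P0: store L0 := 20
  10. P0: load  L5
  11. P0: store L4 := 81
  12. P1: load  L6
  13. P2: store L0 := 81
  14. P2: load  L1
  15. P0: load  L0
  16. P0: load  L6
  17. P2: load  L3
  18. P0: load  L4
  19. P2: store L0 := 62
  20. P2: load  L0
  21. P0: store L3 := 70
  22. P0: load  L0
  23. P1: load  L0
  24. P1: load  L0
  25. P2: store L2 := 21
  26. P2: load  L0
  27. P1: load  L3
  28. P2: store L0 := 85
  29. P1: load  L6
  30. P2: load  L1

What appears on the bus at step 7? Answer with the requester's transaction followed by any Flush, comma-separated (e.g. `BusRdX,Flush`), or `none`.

step 1: P2: store L0 := 54  ⟶  IIM  (L0)  txn=BusRdX  M[L0]=40
step 2: P1: store L2 := 35  ⟶  IMI  (L2)  txn=BusRdX  M[L2]=90
step 3: P2: store L0 := 37  ⟶  IIM  (L0)  txn=∅  M[L0]=40
step 4: P2: store L5 := 17  ⟶  IIM  (L5)  txn=BusRdX  M[L5]=80
step 5: P2: store L0 := 22  ⟶  IIM  (L0)  txn=∅  M[L0]=40
step 6: P2: store L0 := 11  ⟶  IIM  (L0)  txn=∅  M[L0]=40
step 7: P1: store L0 := 58  ⟶  IMI  (L0)  txn=BusRdX+Flush  M[L0]=11
step 8: P1: load  L0  ⟶  IMI  (L0)  txn=∅  M[L0]=11
step 9: P0: store L0 := 20  ⟶  MII  (L0)  txn=BusRdX+Flush  M[L0]=58
step 10: P0: load  L5  ⟶  SIS  (L5)  txn=BusRd+Flush  M[L5]=17
step 11: P0: store L4 := 81  ⟶  MII  (L4)  txn=BusRdX  M[L4]=10
step 12: P1: load  L6  ⟶  IEI  (L6)  txn=BusRd  M[L6]=10
step 13: P2: store L0 := 81  ⟶  IIM  (L0)  txn=BusRdX+Flush  M[L0]=20
step 14: P2: load  L1  ⟶  IIE  (L1)  txn=BusRd  M[L1]=90
step 15: P0: load  L0  ⟶  SIS  (L0)  txn=BusRd+Flush  M[L0]=81
step 16: P0: load  L6  ⟶  SSI  (L6)  txn=BusRd  M[L6]=10
step 17: P2: load  L3  ⟶  IIE  (L3)  txn=BusRd  M[L3]=60
step 18: P0: load  L4  ⟶  MII  (L4)  txn=∅  M[L4]=10
step 19: P2: store L0 := 62  ⟶  IIM  (L0)  txn=BusUpgr  M[L0]=81
step 20: P2: load  L0  ⟶  IIM  (L0)  txn=∅  M[L0]=81
step 21: P0: store L3 := 70  ⟶  MII  (L3)  txn=BusRdX  M[L3]=60
step 22: P0: load  L0  ⟶  SIS  (L0)  txn=BusRd+Flush  M[L0]=62
step 23: P1: load  L0  ⟶  SSS  (L0)  txn=BusRd  M[L0]=62
step 24: P1: load  L0  ⟶  SSS  (L0)  txn=∅  M[L0]=62
step 25: P2: store L2 := 21  ⟶  IIM  (L2)  txn=BusRdX+Flush  M[L2]=35
step 26: P2: load  L0  ⟶  SSS  (L0)  txn=∅  M[L0]=62
step 27: P1: load  L3  ⟶  SSI  (L3)  txn=BusRd+Flush  M[L3]=70
step 28: P2: store L0 := 85  ⟶  IIM  (L0)  txn=BusUpgr  M[L0]=62
step 29: P1: load  L6  ⟶  SSI  (L6)  txn=∅  M[L6]=10
step 30: P2: load  L1  ⟶  IIE  (L1)  txn=∅  M[L1]=90

bus = BusRdX,Flush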